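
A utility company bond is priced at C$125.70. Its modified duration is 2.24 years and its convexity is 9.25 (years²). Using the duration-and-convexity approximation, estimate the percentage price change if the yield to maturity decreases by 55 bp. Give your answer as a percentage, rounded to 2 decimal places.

Duration effect: -D_mod·Δy = -2.24 × (-0.0055) = +0.012320
Convexity effect: ½·C·(Δy)² = 0.5 × 9.25 × (-0.0055)² = +0.00013990625
ΔP/P ≈ +0.012320 + 0.00013990625 = +0.01245990625
= +1.245990625%.

+1.25%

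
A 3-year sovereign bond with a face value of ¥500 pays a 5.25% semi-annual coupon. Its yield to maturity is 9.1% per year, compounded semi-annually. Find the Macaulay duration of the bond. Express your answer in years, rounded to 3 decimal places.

2.803 years

Periodic yield y = 0.0455. Discount each cash flow and weight by its period:
  t   CF        PV=CF/(1+0.0455)^t    t·PV
  1       13.125        12.5538        12.5538
  2       13.125        12.0075        24.0149
  3       13.125        11.4849        34.4547
  4       13.125        10.9851        43.9403
  5       13.125        10.5070        52.5350
  6      513.125       392.8972     2,357.3833
  Σ                    450.4355     2,524.8821
Price P = Σ PV = 450.4355.
Macaulay duration = Σ(t·PV) / P = 2,524.8821 / 450.4355 = 5.60542 half-year periods.
In years: 5.60542 / 2 = 2.80271 years.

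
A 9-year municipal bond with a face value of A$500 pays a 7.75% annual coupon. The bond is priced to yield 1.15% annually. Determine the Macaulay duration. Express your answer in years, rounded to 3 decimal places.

Periodic yield y = 0.0115. Discount each cash flow and weight by its year:
  t   CF        PV=CF/(1+0.0115)^t    t·PV
  1        38.75        38.3094        38.3094
  2        38.75        37.8739        75.7478
  3        38.75        37.4433       112.3299
  4        38.75        37.0176       148.0704
  5        38.75        36.5967       182.9836
  6        38.75        36.1807       217.0839
  7        38.75        35.7693       250.3851
  8        38.75        35.3626       282.9011
  9       538.75       486.0649     4,374.5845
  Σ                    780.6185     5,682.3957
Price P = Σ PV = 780.6185.
Macaulay duration = Σ(t·PV) / P = 5,682.3957 / 780.6185 = 7.27935 years.

7.279 years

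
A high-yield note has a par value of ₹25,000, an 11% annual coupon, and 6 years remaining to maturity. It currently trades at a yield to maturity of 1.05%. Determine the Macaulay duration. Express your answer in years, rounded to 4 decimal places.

Periodic yield y = 0.0105. Discount each cash flow and weight by its year:
  t   CF        PV=CF/(1+0.0105)^t    t·PV
  1     2,750.00     2,721.4250     2,721.4250
  2     2,750.00     2,693.1470     5,386.2940
  3     2,750.00     2,665.1628     7,995.4884
  4     2,750.00     2,637.4694    10,549.8774
  5     2,750.00     2,610.0637    13,050.3184
  6    27,750.00    26,064.2409   156,385.4452
  Σ                 39,391.5087   196,088.8484
Price P = Σ PV = 39,391.5087.
Macaulay duration = Σ(t·PV) / P = 196,088.8484 / 39,391.5087 = 4.97795 years.

4.9779 years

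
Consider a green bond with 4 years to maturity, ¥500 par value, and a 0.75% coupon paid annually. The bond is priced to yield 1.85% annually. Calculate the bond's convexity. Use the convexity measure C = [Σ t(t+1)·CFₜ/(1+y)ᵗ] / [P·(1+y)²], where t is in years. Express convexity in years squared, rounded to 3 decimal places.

With y = 0.0185:
  t   CF        PV=CF/(1+0.0185)^t    t·PV        t(t+1)·PV
  1         3.75         3.6819         3.6819           7.3638
  2         3.75         3.6150         7.2300          21.6900
  3         3.75         3.5493        10.6480          42.5921
  4       503.75       468.1348     1,872.5392       9,362.6960
  Σ                    478.9810     1,894.0991       9,434.3419
P = 478.9810.
Convexity = Σ t(t+1)·PV / [P·(1+y)²] = 9,434.3419 / (478.9810 × 1.037342) = 18.98765.

18.988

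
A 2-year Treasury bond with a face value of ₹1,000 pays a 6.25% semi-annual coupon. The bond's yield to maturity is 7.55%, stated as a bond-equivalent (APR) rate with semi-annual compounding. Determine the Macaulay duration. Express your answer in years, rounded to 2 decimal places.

1.91 years

Periodic yield y = 0.03775. Discount each cash flow and weight by its period:
  t   CF        PV=CF/(1+0.03775)^t    t·PV
  1        31.25        30.1132        30.1132
  2        31.25        29.0178        58.0356
  3        31.25        27.9622        83.8867
  4     1,031.25       889.1868     3,556.7471
  Σ                    976.2800     3,728.7826
Price P = Σ PV = 976.2800.
Macaulay duration = Σ(t·PV) / P = 3,728.7826 / 976.2800 = 3.81938 half-year periods.
In years: 3.81938 / 2 = 1.90969 years.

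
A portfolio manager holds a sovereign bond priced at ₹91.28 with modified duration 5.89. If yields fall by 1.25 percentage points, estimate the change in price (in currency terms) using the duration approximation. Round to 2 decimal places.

Duration approximation: ΔP/P ≈ -D_mod · Δy = -5.89 × (-0.0125) = +0.073625.
ΔP ≈ 91.28 × (+0.073625) = +6.72049.

+₹6.72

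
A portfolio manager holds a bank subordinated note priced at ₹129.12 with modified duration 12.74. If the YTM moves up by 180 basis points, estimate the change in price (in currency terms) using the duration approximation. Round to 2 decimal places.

Duration approximation: ΔP/P ≈ -D_mod · Δy = -12.74 × (+0.018) = -0.229320.
ΔP ≈ 129.12 × (-0.229320) = -29.6097984.

-₹29.61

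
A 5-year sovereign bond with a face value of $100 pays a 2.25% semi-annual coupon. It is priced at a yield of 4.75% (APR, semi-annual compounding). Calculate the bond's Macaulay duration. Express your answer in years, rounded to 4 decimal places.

Periodic yield y = 0.02375. Discount each cash flow and weight by its period:
  t   CF        PV=CF/(1+0.02375)^t    t·PV
  1        1.125         1.0989         1.0989
  2        1.125         1.0734         2.1468
  3        1.125         1.0485         3.1455
  4        1.125         1.0242         4.0967
  5        1.125         1.0004         5.0021
  6        1.125         0.9772         5.8633
  7        1.125         0.9545         6.6818
  8        1.125         0.9324         7.4592
  9        1.125         0.9108         8.1969
  10     101.125        79.9686       799.6858
  Σ                     88.9889       843.3770
Price P = Σ PV = 88.9889.
Macaulay duration = Σ(t·PV) / P = 843.3770 / 88.9889 = 9.47733 half-year periods.
In years: 9.47733 / 2 = 4.73866 years.

4.7387 years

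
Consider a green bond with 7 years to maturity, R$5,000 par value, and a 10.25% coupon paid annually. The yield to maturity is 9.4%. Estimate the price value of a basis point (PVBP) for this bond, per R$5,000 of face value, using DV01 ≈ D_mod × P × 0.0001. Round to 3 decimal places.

Periodic yield y = 0.094.
  t   CF        PV=CF/(1+0.094)^t    t·PV
  1       512.50       468.4644       468.4644
  2       512.50       428.2124       856.4248
  3       512.50       391.4190     1,174.2570
  4       512.50       357.7870     1,431.1481
  5       512.50       327.0448     1,635.2240
  6       512.50       298.9441     1,793.6644
  7     5,512.50     2,939.1879    20,574.3152
  Σ                  5,211.0595    27,933.4978
P = 5,211.0595; D_Mac = 5.36043 yrs; D_mod = 4.89984 yrs.
DV01 ≈ 4.89984 × 5,211.0595 × 0.0001 = 2.553336.

R$2.553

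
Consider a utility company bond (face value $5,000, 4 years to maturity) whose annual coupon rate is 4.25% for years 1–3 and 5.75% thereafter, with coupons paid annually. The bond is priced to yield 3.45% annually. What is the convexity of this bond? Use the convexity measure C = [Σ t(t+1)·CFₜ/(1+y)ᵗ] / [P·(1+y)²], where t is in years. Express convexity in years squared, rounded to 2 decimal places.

With y = 0.0345:
  t   CF        PV=CF/(1+0.0345)^t    t·PV        t(t+1)·PV
  1       212.50       205.4132       205.4132         410.8265
  2       212.50       198.5628       397.1257       1,191.3770
  3       212.50       191.9409       575.8226       2,303.2904
  4     5,287.50     4,616.6654    18,466.6616      92,333.3082
  Σ                  5,212.5823    19,645.0231      96,238.8020
P = 5,212.5823.
Convexity = Σ t(t+1)·PV / [P·(1+y)²] = 96,238.8020 / (5,212.5823 × 1.070190) = 17.25187.

17.25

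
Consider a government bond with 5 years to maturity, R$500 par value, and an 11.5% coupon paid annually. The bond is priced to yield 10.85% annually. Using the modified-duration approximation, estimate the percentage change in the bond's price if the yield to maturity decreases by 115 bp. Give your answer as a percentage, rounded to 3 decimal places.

Periodic yield y = 0.1085. Modified duration first:
  t   CF        PV=CF/(1+0.1085)^t    t·PV
  1        57.50        51.8719        51.8719
  2        57.50        46.7947        93.5894
  3        57.50        42.2144       126.6432
  4        57.50        38.0825       152.3299
  5       557.50       333.0937     1,665.4684
  Σ                    512.0571     2,089.9027
P = 512.0571; D_Mac = 4.08139 yrs; D_mod = 4.08139/(1+0.1085) = 3.68190 yrs.
ΔP/P ≈ -D_mod · Δy = -3.68190 × (-0.0115) = +0.042342 = +4.2342%.

+4.234%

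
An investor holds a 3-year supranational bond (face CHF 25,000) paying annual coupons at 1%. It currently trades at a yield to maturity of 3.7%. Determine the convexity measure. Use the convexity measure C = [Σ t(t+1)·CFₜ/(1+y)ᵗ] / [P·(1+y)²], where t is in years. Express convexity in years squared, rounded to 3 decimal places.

11.006

With y = 0.037:
  t   CF        PV=CF/(1+0.037)^t    t·PV        t(t+1)·PV
  1       250.00       241.0800       241.0800         482.1601
  2       250.00       232.4783       464.9567       1,394.8700
  3    25,250.00    22,642.5384    67,927.6153     271,710.4610
  Σ                 23,116.0968    68,633.6520     273,587.4911
P = 23,116.0968.
Convexity = Σ t(t+1)·PV / [P·(1+y)²] = 273,587.4911 / (23,116.0968 × 1.075369) = 11.00587.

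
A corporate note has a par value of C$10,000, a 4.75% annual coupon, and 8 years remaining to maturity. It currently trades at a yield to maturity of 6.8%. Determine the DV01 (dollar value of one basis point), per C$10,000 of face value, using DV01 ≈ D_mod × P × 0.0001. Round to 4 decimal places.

C$5.5378

Periodic yield y = 0.068.
  t   CF        PV=CF/(1+0.068)^t    t·PV
  1       475.00       444.7566       444.7566
  2       475.00       416.4387       832.8774
  3       475.00       389.9239     1,169.7717
  4       475.00       365.0973     1,460.3891
  5       475.00       341.8514     1,709.2569
  6       475.00       320.0856     1,920.5134
  7       475.00       299.7056     2,097.9391
  8    10,475.00     6,188.4803    49,507.8421
  Σ                  8,766.3393    59,143.3464
P = 8,766.3393; D_Mac = 6.74664 yrs; D_mod = 6.31708 yrs.
DV01 ≈ 6.31708 × 8,766.3393 × 0.0001 = 5.537767.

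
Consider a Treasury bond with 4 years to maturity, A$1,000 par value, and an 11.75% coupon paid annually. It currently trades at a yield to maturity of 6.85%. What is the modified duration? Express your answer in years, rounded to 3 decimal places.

Periodic yield y = 0.0685. First find Macaulay duration:
  t   CF        PV=CF/(1+0.0685)^t    t·PV
  1       117.50       109.9672       109.9672
  2       117.50       102.9174       205.8348
  3       117.50        96.3195       288.9585
  4     1,117.50       857.3328     3,429.3311
  Σ                  1,166.5369     4,034.0917
P = 1,166.5369; Macaulay duration = 4,034.0917 / 1,166.5369 = 3.45818 years.
Modified duration = D_Mac / (1 + y) = 3.45818 / 1.0685 = 3.23648 years.

3.236 years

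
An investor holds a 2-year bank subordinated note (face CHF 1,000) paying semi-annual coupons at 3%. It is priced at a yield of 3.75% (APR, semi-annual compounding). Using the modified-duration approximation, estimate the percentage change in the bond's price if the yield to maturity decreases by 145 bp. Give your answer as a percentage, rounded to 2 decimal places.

Periodic yield y = 0.01875. Modified duration first:
  t   CF        PV=CF/(1+0.01875)^t    t·PV
  1        15.00        14.7239        14.7239
  2        15.00        14.4529        28.9059
  3        15.00        14.1869        42.5608
  4     1,015.00       942.3138     3,769.2552
  Σ                    985.6776     3,855.4458
P = 985.6776; D_Mac = 3.91147 half-year periods = 1.95573 yrs; D_mod = 1.95573/(1+0.01875) = 1.91974 yrs.
ΔP/P ≈ -D_mod · Δy = -1.91974 × (-0.0145) = +0.027836 = +2.7836%.

+2.78%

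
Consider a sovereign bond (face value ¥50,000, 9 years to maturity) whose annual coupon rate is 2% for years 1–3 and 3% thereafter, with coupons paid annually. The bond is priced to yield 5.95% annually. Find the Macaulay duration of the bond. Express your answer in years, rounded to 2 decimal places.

8.08 years

Periodic yield y = 0.0595. Discount each cash flow and weight by its year:
  t   CF        PV=CF/(1+0.0595)^t    t·PV
  1     1,000.00       943.8414       943.8414
  2     1,000.00       890.8367     1,781.6733
  3     1,000.00       840.8085     2,522.4256
  4     1,500.00     1,190.3849     4,761.5397
  5     1,500.00     1,123.5346     5,617.6730
  6     1,500.00     1,060.4385     6,362.6311
  7     1,500.00     1,000.8858     7,006.2007
  8     1,500.00       944.6775     7,557.4200
  9    51,500.00    30,612.4846   275,512.3614
  Σ                 38,607.8926   312,065.7662
Price P = Σ PV = 38,607.8926.
Macaulay duration = Σ(t·PV) / P = 312,065.7662 / 38,607.8926 = 8.08295 years.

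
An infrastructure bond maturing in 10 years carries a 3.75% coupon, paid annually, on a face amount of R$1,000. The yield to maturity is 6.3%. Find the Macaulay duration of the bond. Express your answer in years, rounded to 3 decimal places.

Periodic yield y = 0.063. Discount each cash flow and weight by its year:
  t   CF        PV=CF/(1+0.063)^t    t·PV
  1        37.50        35.2775        35.2775
  2        37.50        33.1868        66.3735
  3        37.50        31.2199        93.6597
  4        37.50        29.3696       117.4784
  5        37.50        27.6290       138.1449
  6        37.50        25.9915       155.9491
  7        37.50        24.4511       171.1577
  8        37.50        23.0020       184.0158
  9        37.50        21.6387       194.7486
  10    1,037.50       563.1907     5,631.9068
  Σ                    814.9568     6,788.7122
Price P = Σ PV = 814.9568.
Macaulay duration = Σ(t·PV) / P = 6,788.7122 / 814.9568 = 8.33015 years.

8.330 years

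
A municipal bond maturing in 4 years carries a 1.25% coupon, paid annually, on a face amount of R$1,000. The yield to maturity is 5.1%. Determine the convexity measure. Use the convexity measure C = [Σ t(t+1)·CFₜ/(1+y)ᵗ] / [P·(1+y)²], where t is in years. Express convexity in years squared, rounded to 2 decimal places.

17.63

With y = 0.051:
  t   CF        PV=CF/(1+0.051)^t    t·PV        t(t+1)·PV
  1        12.50        11.8934        11.8934          23.7869
  2        12.50        11.3163        22.6326          67.8978
  3        12.50        10.7672        32.3015         129.2061
  4     1,012.50       829.8205     3,319.2821      16,596.4103
  Σ                    863.7974     3,386.1096      16,817.3011
P = 863.7974.
Convexity = Σ t(t+1)·PV / [P·(1+y)²] = 16,817.3011 / (863.7974 × 1.104601) = 17.62540.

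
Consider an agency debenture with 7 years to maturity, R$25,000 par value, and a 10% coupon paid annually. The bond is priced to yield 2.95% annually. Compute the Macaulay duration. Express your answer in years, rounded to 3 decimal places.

5.649 years

Periodic yield y = 0.0295. Discount each cash flow and weight by its year:
  t   CF        PV=CF/(1+0.0295)^t    t·PV
  1     2,500.00     2,428.3633     2,428.3633
  2     2,500.00     2,358.7793     4,717.5586
  3     2,500.00     2,291.1892     6,873.5676
  4     2,500.00     2,225.5359     8,902.1436
  5     2,500.00     2,161.7639    10,808.8193
  6     2,500.00     2,099.8192    12,598.9152
  7    27,500.00    22,436.1450   157,053.0147
  Σ                 36,001.5957   203,382.3823
Price P = Σ PV = 36,001.5957.
Macaulay duration = Σ(t·PV) / P = 203,382.3823 / 36,001.5957 = 5.64926 years.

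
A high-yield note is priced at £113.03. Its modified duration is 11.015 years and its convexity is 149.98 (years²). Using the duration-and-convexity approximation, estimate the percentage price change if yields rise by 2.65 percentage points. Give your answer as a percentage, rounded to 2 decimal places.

Duration effect: -D_mod·Δy = -11.015 × (+0.0265) = -0.2918975
Convexity effect: ½·C·(Δy)² = 0.5 × 149.98 × (0.0265)² = +0.0526617275
ΔP/P ≈ -0.2918975 + 0.0526617275 = -0.2392357725
= -23.92357725%.

-23.92%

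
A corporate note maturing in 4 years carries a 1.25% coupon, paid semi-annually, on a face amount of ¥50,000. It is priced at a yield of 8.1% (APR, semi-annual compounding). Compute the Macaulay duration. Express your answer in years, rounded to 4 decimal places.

Periodic yield y = 0.0405. Discount each cash flow and weight by its period:
  t   CF        PV=CF/(1+0.0405)^t    t·PV
  1       312.50       300.3364       300.3364
  2       312.50       288.6462       577.2924
  3       312.50       277.4111       832.2332
  4       312.50       266.6132     1,066.4529
  5       312.50       256.2357     1,281.1784
  6       312.50       246.2621     1,477.5724
  7       312.50       236.6767     1,656.7366
  8    50,312.50    36,621.7608   292,974.0862
  Σ                 38,493.9420   300,165.8884
Price P = Σ PV = 38,493.9420.
Macaulay duration = Σ(t·PV) / P = 300,165.8884 / 38,493.9420 = 7.79774 half-year periods.
In years: 7.79774 / 2 = 3.89887 years.

3.8989 years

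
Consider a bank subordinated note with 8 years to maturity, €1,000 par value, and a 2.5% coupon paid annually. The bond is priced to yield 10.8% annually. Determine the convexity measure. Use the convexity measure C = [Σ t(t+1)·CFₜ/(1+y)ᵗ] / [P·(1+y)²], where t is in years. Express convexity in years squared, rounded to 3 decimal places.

49.902

With y = 0.108:
  t   CF        PV=CF/(1+0.108)^t    t·PV        t(t+1)·PV
  1        25.00        22.5632        22.5632          45.1264
  2        25.00        20.3639        40.7278         122.1833
  3        25.00        18.3790        55.1369         220.5474
  4        25.00        16.5875        66.3500         331.7500
  5        25.00        14.9707        74.8533         449.1201
  6        25.00        13.5114        81.0686         567.4802
  7        25.00        12.1944        85.3610         682.8884
  8     1,025.00       451.2381     3,609.9050      32,489.1447
  Σ                    569.8082     4,035.9658      34,908.2404
P = 569.8082.
Convexity = Σ t(t+1)·PV / [P·(1+y)²] = 34,908.2404 / (569.8082 × 1.227664) = 49.90221.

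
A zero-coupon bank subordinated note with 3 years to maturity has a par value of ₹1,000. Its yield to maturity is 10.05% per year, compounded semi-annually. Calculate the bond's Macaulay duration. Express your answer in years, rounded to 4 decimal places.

A zero-coupon bond has a single cash flow at maturity, so its Macaulay duration equals its maturity: 3 years.
(Equivalently: 6 semi-annual periods ÷ 2 = 3 years.)

3.0000 years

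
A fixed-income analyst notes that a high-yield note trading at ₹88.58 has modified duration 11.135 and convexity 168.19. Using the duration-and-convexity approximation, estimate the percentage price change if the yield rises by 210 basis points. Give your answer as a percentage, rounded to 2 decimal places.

Duration effect: -D_mod·Δy = -11.135 × (+0.021) = -0.233835
Convexity effect: ½·C·(Δy)² = 0.5 × 168.19 × (0.021)² = +0.037085895
ΔP/P ≈ -0.233835 + 0.037085895 = -0.196749105
= -19.6749105%.

-19.67%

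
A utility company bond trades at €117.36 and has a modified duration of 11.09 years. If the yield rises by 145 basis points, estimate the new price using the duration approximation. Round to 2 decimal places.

€98.49

Duration approximation: ΔP/P ≈ -D_mod · Δy = -11.09 × (+0.0145) = -0.160805.
New price ≈ 117.36 × (1 - 0.160805) = 98.4879252.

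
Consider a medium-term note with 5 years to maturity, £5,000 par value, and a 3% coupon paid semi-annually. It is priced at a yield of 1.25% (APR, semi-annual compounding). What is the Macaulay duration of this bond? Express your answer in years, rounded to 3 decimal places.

Periodic yield y = 0.00625. Discount each cash flow and weight by its period:
  t   CF        PV=CF/(1+0.00625)^t    t·PV
  1        75.00        74.5342        74.5342
  2        75.00        74.0712       148.1424
  3        75.00        73.6111       220.8334
  4        75.00        73.1539       292.6157
  5        75.00        72.6996       363.4978
  6        75.00        72.2480       433.4881
  7        75.00        71.7993       502.5949
  8        75.00        71.3533       570.8265
  9        75.00        70.9101       638.1911
  10    5,075.00     4,768.4487    47,684.4868
  Σ                  5,422.8294    50,929.2109
Price P = Σ PV = 5,422.8294.
Macaulay duration = Σ(t·PV) / P = 50,929.2109 / 5,422.8294 = 9.39163 half-year periods.
In years: 9.39163 / 2 = 4.69582 years.

4.696 years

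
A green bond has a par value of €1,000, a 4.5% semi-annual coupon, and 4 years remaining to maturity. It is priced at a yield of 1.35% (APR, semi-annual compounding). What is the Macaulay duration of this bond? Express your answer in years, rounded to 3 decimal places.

3.725 years

Periodic yield y = 0.00675. Discount each cash flow and weight by its period:
  t   CF        PV=CF/(1+0.00675)^t    t·PV
  1        22.50        22.3491        22.3491
  2        22.50        22.1993        44.3986
  3        22.50        22.0505        66.1514
  4        22.50        21.9026        87.6105
  5        22.50        21.7558       108.7788
  6        22.50        21.6099       129.6594
  7        22.50        21.4650       150.2551
  8     1,022.50       968.9251     7,751.4009
  Σ                  1,122.2573     8,360.6037
Price P = Σ PV = 1,122.2573.
Macaulay duration = Σ(t·PV) / P = 8,360.6037 / 1,122.2573 = 7.44981 half-year periods.
In years: 7.44981 / 2 = 3.72491 years.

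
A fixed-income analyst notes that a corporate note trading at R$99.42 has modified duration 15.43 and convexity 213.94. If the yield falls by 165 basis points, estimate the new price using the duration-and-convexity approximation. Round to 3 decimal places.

Duration effect: -D_mod·Δy = -15.43 × (-0.0165) = +0.254595
Convexity effect: ½·C·(Δy)² = 0.5 × 213.94 × (-0.0165)² = +0.0291225825
ΔP/P ≈ +0.254595 + 0.0291225825 = +0.2837175825
New price ≈ 99.42 × (1 + 0.2837175825) = 127.62720205215.

R$127.627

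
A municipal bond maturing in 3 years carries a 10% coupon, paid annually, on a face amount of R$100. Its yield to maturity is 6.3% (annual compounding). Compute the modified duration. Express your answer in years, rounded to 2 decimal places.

Periodic yield y = 0.063. First find Macaulay duration:
  t   CF        PV=CF/(1+0.063)^t    t·PV
  1        10.00         9.4073         9.4073
  2        10.00         8.8498        17.6996
  3       110.00        91.5784       274.7351
  Σ                    109.8355       301.8420
P = 109.8355; Macaulay duration = 301.8420 / 109.8355 = 2.74813 years.
Modified duration = D_Mac / (1 + y) = 2.74813 / 1.063 = 2.58526 years.

2.59 years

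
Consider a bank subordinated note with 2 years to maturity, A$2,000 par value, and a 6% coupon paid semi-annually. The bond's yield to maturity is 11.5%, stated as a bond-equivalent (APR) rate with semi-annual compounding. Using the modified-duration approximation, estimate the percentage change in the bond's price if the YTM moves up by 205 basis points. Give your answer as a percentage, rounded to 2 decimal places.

Periodic yield y = 0.0575. Modified duration first:
  t   CF        PV=CF/(1+0.0575)^t    t·PV
  1        60.00        56.7376        56.7376
  2        60.00        53.6526       107.3051
  3        60.00        50.7353       152.2059
  4     2,060.00     1,647.1977     6,588.7906
  Σ                  1,808.3231     6,905.0392
P = 1,808.3231; D_Mac = 3.81848 half-year periods = 1.90924 yrs; D_mod = 1.90924/(1+0.0575) = 1.80543 yrs.
ΔP/P ≈ -D_mod · Δy = -1.80543 × (+0.0205) = -0.037011 = -3.7011%.

-3.70%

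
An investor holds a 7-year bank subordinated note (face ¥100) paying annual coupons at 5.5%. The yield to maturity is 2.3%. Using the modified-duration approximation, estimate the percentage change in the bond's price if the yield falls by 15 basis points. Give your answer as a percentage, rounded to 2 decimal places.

+0.89%

Periodic yield y = 0.023. Modified duration first:
  t   CF        PV=CF/(1+0.023)^t    t·PV
  1         5.50         5.3763         5.3763
  2         5.50         5.2555        10.5109
  3         5.50         5.1373        15.4119
  4         5.50         5.0218        20.0872
  5         5.50         4.9089        24.5445
  6         5.50         4.7985        28.7912
  7       105.50        89.9752       629.8267
  Σ                    120.4736       734.5489
P = 120.4736; D_Mac = 6.09718 yrs; D_mod = 6.09718/(1+0.023) = 5.96009 yrs.
ΔP/P ≈ -D_mod · Δy = -5.96009 × (-0.0015) = +0.008940 = +0.8940%.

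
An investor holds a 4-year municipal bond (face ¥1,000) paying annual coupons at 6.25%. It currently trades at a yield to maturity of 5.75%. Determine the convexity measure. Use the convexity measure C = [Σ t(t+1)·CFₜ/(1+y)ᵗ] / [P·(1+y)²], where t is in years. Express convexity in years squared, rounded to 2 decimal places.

With y = 0.0575:
  t   CF        PV=CF/(1+0.0575)^t    t·PV        t(t+1)·PV
  1        62.50        59.1017        59.1017         118.2033
  2        62.50        55.8881       111.7762         335.3285
  3        62.50        52.8493       158.5478         634.1911
  4     1,062.50       849.5862     3,398.3447      16,991.7234
  Σ                  1,017.4252     3,727.7703      18,079.4464
P = 1,017.4252.
Convexity = Σ t(t+1)·PV / [P·(1+y)²] = 18,079.4464 / (1,017.4252 × 1.118306) = 15.88993.

15.89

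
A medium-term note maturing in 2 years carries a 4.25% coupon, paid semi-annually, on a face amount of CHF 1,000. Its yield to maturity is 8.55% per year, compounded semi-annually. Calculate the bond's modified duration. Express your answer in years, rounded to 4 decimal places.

1.8562 years

Periodic yield y = 0.04275. First find Macaulay duration:
  t   CF        PV=CF/(1+0.04275)^t    t·PV
  1        21.25        20.3788        20.3788
  2        21.25        19.5433        39.0867
  3        21.25        18.7421        56.2263
  4     1,021.25       863.7962     3,455.1847
  Σ                    922.4604     3,570.8765
P = 922.4604; Macaulay duration = 3,570.8765 / 922.4604 = 3.87103 half-year periods = 1.93552 years.
Modified duration = D_Mac / (1 + y) = 1.93552 / 1.04275 = 1.85617 years.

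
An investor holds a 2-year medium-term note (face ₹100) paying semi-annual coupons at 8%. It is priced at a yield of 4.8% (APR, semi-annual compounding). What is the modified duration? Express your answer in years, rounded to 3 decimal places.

Periodic yield y = 0.024. First find Macaulay duration:
  t   CF        PV=CF/(1+0.024)^t    t·PV
  1         4.00         3.9062         3.9062
  2         4.00         3.8147         7.6294
  3         4.00         3.7253        11.1759
  4       104.00        94.5874       378.3498
  Σ                    106.0337       401.0613
P = 106.0337; Macaulay duration = 401.0613 / 106.0337 = 3.78240 half-year periods = 1.89120 years.
Modified duration = D_Mac / (1 + y) = 1.89120 / 1.024 = 1.84687 years.

1.847 years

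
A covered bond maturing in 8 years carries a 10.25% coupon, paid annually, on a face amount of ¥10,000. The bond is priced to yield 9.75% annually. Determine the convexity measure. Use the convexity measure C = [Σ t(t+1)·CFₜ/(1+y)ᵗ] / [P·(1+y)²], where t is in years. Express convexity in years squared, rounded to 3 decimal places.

38.919

With y = 0.0975:
  t   CF        PV=CF/(1+0.0975)^t    t·PV        t(t+1)·PV
  1     1,025.00       933.9408       933.9408       1,867.8815
  2     1,025.00       850.9711     1,701.9422       5,105.8266
  3     1,025.00       775.3723     2,326.1169       9,304.4675
  4     1,025.00       706.4896     2,825.9582      14,129.7912
  5     1,025.00       643.7263     3,218.6313      19,311.7876
  6     1,025.00       586.5387     3,519.2324      24,634.6265
  7     1,025.00       534.4316     3,741.0215      29,928.1719
  8    11,025.00     5,237.7211    41,901.7686     377,115.9171
  Σ                 10,269.1914    60,168.6118     481,398.4700
P = 10,269.1914.
Convexity = Σ t(t+1)·PV / [P·(1+y)²] = 481,398.4700 / (10,269.1914 × 1.204506) = 38.91880.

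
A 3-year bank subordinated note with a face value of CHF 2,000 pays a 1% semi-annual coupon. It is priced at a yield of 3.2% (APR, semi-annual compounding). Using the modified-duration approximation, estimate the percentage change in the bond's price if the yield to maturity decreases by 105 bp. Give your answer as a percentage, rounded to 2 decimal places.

+3.06%

Periodic yield y = 0.016. Modified duration first:
  t   CF        PV=CF/(1+0.016)^t    t·PV
  1        10.00         9.8425         9.8425
  2        10.00         9.6875        19.3750
  3        10.00         9.5350        28.6049
  4        10.00         9.3848        37.5392
  5        10.00         9.2370        46.1851
  6     2,010.00     1,827.4008    10,964.4048
  Σ                  1,875.0876    11,105.9515
P = 1,875.0876; D_Mac = 5.92290 half-year periods = 2.96145 yrs; D_mod = 2.96145/(1+0.016) = 2.91481 yrs.
ΔP/P ≈ -D_mod · Δy = -2.91481 × (-0.0105) = +0.030606 = +3.0606%.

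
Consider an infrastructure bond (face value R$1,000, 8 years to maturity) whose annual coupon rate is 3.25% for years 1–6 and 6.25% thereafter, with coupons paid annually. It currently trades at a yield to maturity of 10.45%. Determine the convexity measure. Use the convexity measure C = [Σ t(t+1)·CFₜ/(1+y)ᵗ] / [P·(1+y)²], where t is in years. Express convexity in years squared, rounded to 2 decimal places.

With y = 0.1045:
  t   CF        PV=CF/(1+0.1045)^t    t·PV        t(t+1)·PV
  1        32.50        29.4251        29.4251          58.8502
  2        32.50        26.6411        53.2822         159.8465
  3        32.50        24.1205        72.3615         289.4459
  4        32.50        21.8384        87.3535         436.7677
  5        32.50        19.7722        98.8609         593.1657
  6        32.50        17.9015       107.4089         751.8623
  7        62.50        31.1688       218.1815       1,745.4524
  8     1,062.50       479.7370     3,837.8957      34,541.0610
  Σ                    650.6045     4,504.7693      38,576.4516
P = 650.6045.
Convexity = Σ t(t+1)·PV / [P·(1+y)²] = 38,576.4516 / (650.6045 × 1.219920) = 48.60420.

48.60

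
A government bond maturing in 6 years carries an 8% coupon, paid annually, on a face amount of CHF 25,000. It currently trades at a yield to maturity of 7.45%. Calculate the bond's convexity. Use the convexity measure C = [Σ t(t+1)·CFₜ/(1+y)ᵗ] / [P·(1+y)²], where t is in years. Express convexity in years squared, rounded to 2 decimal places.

28.44

With y = 0.0745:
  t   CF        PV=CF/(1+0.0745)^t    t·PV        t(t+1)·PV
  1     2,000.00     1,861.3309     1,861.3309       3,722.6617
  2     2,000.00     1,732.2763     3,464.5525      10,393.6576
  3     2,000.00     1,612.1696     4,836.5089      19,346.0356
  4     2,000.00     1,500.3905     6,001.5621      30,007.8107
  5     2,000.00     1,396.3616     6,981.8080      41,890.8479
  6    27,000.00    17,543.8637   105,263.1823     736,842.2764
  Σ                 25,646.3926   128,408.9448     842,203.2900
P = 25,646.3926.
Convexity = Σ t(t+1)·PV / [P·(1+y)²] = 842,203.2900 / (25,646.3926 × 1.154550) = 28.44316.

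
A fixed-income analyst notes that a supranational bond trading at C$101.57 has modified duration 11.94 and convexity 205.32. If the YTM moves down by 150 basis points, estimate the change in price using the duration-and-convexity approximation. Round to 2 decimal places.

+C$20.54

Duration effect: -D_mod·Δy = -11.94 × (-0.015) = +0.179100
Convexity effect: ½·C·(Δy)² = 0.5 × 205.32 × (-0.015)² = +0.0230985
ΔP/P ≈ +0.179100 + 0.0230985 = +0.2021985
ΔP ≈ 101.57 × (+0.2021985) = +20.537301645.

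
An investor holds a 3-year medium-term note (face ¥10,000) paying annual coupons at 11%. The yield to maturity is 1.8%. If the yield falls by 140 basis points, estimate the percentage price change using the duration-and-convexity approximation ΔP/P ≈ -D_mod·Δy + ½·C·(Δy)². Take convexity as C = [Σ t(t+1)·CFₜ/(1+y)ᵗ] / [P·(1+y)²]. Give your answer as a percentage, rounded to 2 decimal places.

With y = 0.018:
  t   CF        PV=CF/(1+0.018)^t    t·PV        t(t+1)·PV
  1     1,100.00     1,080.5501     1,080.5501       2,161.1002
  2     1,100.00     1,061.4441     2,122.8882       6,368.6646
  3    11,100.00    10,521.5481    31,564.6443     126,258.5772
  Σ                 12,663.5423    34,768.0826     134,788.3420
P = 12,663.5423; D_Mac = 2.74553 yrs; D_mod = 2.69698 yrs; C = 10.27074.
Duration effect: -2.69698 × (-0.014) = +0.037758
Convexity effect: 0.5 × 10.27074 × (-0.014)² = +0.0010065
ΔP/P ≈ +0.037758 + 0.0010065 = +0.038764 = +3.8764%.

+3.88%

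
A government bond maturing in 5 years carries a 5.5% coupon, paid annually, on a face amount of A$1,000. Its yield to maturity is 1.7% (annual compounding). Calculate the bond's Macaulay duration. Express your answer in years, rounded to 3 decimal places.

4.550 years

Periodic yield y = 0.017. Discount each cash flow and weight by its year:
  t   CF        PV=CF/(1+0.017)^t    t·PV
  1        55.00        54.0806        54.0806
  2        55.00        53.1766       106.3533
  3        55.00        52.2877       156.8632
  4        55.00        51.4137       205.6548
  5     1,055.00       969.7230     4,848.6150
  Σ                  1,180.6817     5,371.5669
Price P = Σ PV = 1,180.6817.
Macaulay duration = Σ(t·PV) / P = 5,371.5669 / 1,180.6817 = 4.54955 years.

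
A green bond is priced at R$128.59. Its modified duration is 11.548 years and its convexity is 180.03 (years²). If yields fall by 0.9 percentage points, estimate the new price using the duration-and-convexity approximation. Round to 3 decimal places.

R$142.892

Duration effect: -D_mod·Δy = -11.548 × (-0.009) = +0.103932
Convexity effect: ½·C·(Δy)² = 0.5 × 180.03 × (-0.009)² = +0.007291215
ΔP/P ≈ +0.103932 + 0.007291215 = +0.111223215
New price ≈ 128.59 × (1 + 0.111223215) = 142.89219321685.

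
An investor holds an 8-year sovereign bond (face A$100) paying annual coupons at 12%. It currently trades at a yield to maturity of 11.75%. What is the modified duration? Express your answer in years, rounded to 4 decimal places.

Periodic yield y = 0.1175. First find Macaulay duration:
  t   CF        PV=CF/(1+0.1175)^t    t·PV
  1        12.00        10.7383        10.7383
  2        12.00         9.6092        19.2184
  3        12.00         8.5988        25.7964
  4        12.00         7.6947        30.7788
  5        12.00         6.8856        34.4281
  6        12.00         6.1616        36.9698
  7        12.00         5.5138        38.5964
  8       112.00        46.0509       368.4069
  Σ                    101.2528       564.9331
P = 101.2528; Macaulay duration = 564.9331 / 101.2528 = 5.57943 years.
Modified duration = D_Mac / (1 + y) = 5.57943 / 1.1175 = 4.99278 years.

4.9928 years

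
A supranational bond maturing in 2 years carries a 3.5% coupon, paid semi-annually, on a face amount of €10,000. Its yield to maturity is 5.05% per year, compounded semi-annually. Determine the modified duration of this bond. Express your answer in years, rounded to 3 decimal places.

Periodic yield y = 0.02525. First find Macaulay duration:
  t   CF        PV=CF/(1+0.02525)^t    t·PV
  1       175.00       170.6901       170.6901
  2       175.00       166.4863       332.9726
  3       175.00       162.3860       487.1581
  4    10,175.00     9,209.0601    36,836.2403
  Σ                  9,708.6225    37,827.0611
P = 9,708.6225; Macaulay duration = 37,827.0611 / 9,708.6225 = 3.89623 half-year periods = 1.94812 years.
Modified duration = D_Mac / (1 + y) = 1.94812 / 1.02525 = 1.90014 years.

1.900 years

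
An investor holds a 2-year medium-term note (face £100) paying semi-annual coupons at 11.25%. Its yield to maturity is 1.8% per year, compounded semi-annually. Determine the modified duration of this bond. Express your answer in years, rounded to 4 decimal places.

1.8431 years

Periodic yield y = 0.009. First find Macaulay duration:
  t   CF        PV=CF/(1+0.009)^t    t·PV
  1        5.625         5.5748         5.5748
  2        5.625         5.5251        11.0502
  3        5.625         5.4758        16.4275
  4      105.625       101.9065       407.6262
  Σ                    118.4823       440.6786
P = 118.4823; Macaulay duration = 440.6786 / 118.4823 = 3.71936 half-year periods = 1.85968 years.
Modified duration = D_Mac / (1 + y) = 1.85968 / 1.009 = 1.84309 years.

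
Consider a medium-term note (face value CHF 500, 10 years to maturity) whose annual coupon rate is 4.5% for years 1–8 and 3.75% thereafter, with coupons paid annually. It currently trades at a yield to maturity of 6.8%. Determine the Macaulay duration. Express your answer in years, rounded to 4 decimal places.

Periodic yield y = 0.068. Discount each cash flow and weight by its year:
  t   CF        PV=CF/(1+0.068)^t    t·PV
  1        22.50        21.0674        21.0674
  2        22.50        19.7260        39.4521
  3        22.50        18.4701        55.4102
  4        22.50        17.2941        69.1763
  5        22.50        16.1930        80.9648
  6        22.50        15.1619        90.9717
  7        22.50        14.1966        99.3761
  8        22.50        13.2927       106.3414
  9        18.75        10.3719        93.3475
  10      518.75       268.6863     2,686.8634
  Σ                    414.4601     3,342.9709
Price P = Σ PV = 414.4601.
Macaulay duration = Σ(t·PV) / P = 3,342.9709 / 414.4601 = 8.06585 years.

8.0658 years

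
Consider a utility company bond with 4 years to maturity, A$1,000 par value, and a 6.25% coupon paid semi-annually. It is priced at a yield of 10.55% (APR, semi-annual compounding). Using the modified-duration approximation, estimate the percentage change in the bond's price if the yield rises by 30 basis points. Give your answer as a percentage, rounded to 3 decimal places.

Periodic yield y = 0.05275. Modified duration first:
  t   CF        PV=CF/(1+0.05275)^t    t·PV
  1        31.25        29.6842        29.6842
  2        31.25        28.1968        56.3936
  3        31.25        26.7839        80.3518
  4        31.25        25.4419       101.7675
  5        31.25        24.1671       120.8353
  6        31.25        22.9561       137.7367
  7        31.25        21.8059       152.6410
  8     1,031.25       683.5369     5,468.2952
  Σ                    862.5727     6,147.7052
P = 862.5727; D_Mac = 7.12717 half-year periods = 3.56359 yrs; D_mod = 3.56359/(1+0.05275) = 3.38503 yrs.
ΔP/P ≈ -D_mod · Δy = -3.38503 × (+0.003) = -0.010155 = -1.0155%.

-1.016%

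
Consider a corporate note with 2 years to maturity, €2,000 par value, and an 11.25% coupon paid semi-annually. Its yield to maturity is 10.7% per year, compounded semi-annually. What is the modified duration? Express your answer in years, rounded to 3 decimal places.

Periodic yield y = 0.0535. First find Macaulay duration:
  t   CF        PV=CF/(1+0.0535)^t    t·PV
  1       112.50       106.7869       106.7869
  2       112.50       101.3639       202.7279
  3       112.50        96.2164       288.6491
  4     2,112.50     1,714.9780     6,859.9121
  Σ                  2,019.3452     7,458.0759
P = 2,019.3452; Macaulay duration = 7,458.0759 / 2,019.3452 = 3.69331 half-year periods = 1.84666 years.
Modified duration = D_Mac / (1 + y) = 1.84666 / 1.0535 = 1.75288 years.

1.753 years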